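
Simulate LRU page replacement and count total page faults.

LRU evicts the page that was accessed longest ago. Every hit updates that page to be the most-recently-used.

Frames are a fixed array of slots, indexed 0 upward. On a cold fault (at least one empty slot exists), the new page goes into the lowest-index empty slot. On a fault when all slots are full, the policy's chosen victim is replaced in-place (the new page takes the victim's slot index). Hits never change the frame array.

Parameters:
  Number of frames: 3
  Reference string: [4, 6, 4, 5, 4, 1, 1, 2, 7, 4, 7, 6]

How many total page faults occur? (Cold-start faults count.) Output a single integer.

Step 0: ref 4 → FAULT, frames=[4,-,-]
Step 1: ref 6 → FAULT, frames=[4,6,-]
Step 2: ref 4 → HIT, frames=[4,6,-]
Step 3: ref 5 → FAULT, frames=[4,6,5]
Step 4: ref 4 → HIT, frames=[4,6,5]
Step 5: ref 1 → FAULT (evict 6), frames=[4,1,5]
Step 6: ref 1 → HIT, frames=[4,1,5]
Step 7: ref 2 → FAULT (evict 5), frames=[4,1,2]
Step 8: ref 7 → FAULT (evict 4), frames=[7,1,2]
Step 9: ref 4 → FAULT (evict 1), frames=[7,4,2]
Step 10: ref 7 → HIT, frames=[7,4,2]
Step 11: ref 6 → FAULT (evict 2), frames=[7,4,6]
Total faults: 8

Answer: 8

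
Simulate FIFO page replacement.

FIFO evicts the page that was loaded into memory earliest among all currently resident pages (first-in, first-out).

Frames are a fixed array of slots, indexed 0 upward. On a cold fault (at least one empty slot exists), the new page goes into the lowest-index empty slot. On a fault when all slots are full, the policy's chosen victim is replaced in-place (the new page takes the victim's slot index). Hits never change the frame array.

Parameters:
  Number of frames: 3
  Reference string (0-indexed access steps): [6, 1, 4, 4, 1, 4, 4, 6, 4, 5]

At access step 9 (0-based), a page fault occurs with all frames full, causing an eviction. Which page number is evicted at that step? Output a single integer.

Step 0: ref 6 -> FAULT, frames=[6,-,-]
Step 1: ref 1 -> FAULT, frames=[6,1,-]
Step 2: ref 4 -> FAULT, frames=[6,1,4]
Step 3: ref 4 -> HIT, frames=[6,1,4]
Step 4: ref 1 -> HIT, frames=[6,1,4]
Step 5: ref 4 -> HIT, frames=[6,1,4]
Step 6: ref 4 -> HIT, frames=[6,1,4]
Step 7: ref 6 -> HIT, frames=[6,1,4]
Step 8: ref 4 -> HIT, frames=[6,1,4]
Step 9: ref 5 -> FAULT, evict 6, frames=[5,1,4]
At step 9: evicted page 6

Answer: 6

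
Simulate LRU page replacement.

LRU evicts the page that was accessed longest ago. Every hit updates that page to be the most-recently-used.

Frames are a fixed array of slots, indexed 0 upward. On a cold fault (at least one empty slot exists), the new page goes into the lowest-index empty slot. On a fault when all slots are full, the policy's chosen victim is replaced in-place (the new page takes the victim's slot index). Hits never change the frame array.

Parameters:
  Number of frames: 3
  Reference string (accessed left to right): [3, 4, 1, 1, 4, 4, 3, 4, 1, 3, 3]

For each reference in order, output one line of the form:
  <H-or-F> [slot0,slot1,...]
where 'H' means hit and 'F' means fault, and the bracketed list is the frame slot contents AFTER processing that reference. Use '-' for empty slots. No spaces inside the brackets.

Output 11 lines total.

F [3,-,-]
F [3,4,-]
F [3,4,1]
H [3,4,1]
H [3,4,1]
H [3,4,1]
H [3,4,1]
H [3,4,1]
H [3,4,1]
H [3,4,1]
H [3,4,1]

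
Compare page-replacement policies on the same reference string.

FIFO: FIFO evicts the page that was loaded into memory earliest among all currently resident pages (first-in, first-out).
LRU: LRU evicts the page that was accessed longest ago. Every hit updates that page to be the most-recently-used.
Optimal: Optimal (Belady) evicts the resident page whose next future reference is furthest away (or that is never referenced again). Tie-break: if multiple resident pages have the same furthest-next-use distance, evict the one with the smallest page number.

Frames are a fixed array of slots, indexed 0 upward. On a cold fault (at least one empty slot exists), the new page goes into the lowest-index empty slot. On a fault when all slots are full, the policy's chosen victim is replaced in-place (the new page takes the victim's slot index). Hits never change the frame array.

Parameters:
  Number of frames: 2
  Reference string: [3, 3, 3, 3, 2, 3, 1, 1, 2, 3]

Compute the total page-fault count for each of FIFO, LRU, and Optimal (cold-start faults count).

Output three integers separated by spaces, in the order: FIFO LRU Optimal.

Answer: 4 5 4

Derivation:
--- FIFO ---
  step 0: ref 3 -> FAULT, frames=[3,-] (faults so far: 1)
  step 1: ref 3 -> HIT, frames=[3,-] (faults so far: 1)
  step 2: ref 3 -> HIT, frames=[3,-] (faults so far: 1)
  step 3: ref 3 -> HIT, frames=[3,-] (faults so far: 1)
  step 4: ref 2 -> FAULT, frames=[3,2] (faults so far: 2)
  step 5: ref 3 -> HIT, frames=[3,2] (faults so far: 2)
  step 6: ref 1 -> FAULT, evict 3, frames=[1,2] (faults so far: 3)
  step 7: ref 1 -> HIT, frames=[1,2] (faults so far: 3)
  step 8: ref 2 -> HIT, frames=[1,2] (faults so far: 3)
  step 9: ref 3 -> FAULT, evict 2, frames=[1,3] (faults so far: 4)
  FIFO total faults: 4
--- LRU ---
  step 0: ref 3 -> FAULT, frames=[3,-] (faults so far: 1)
  step 1: ref 3 -> HIT, frames=[3,-] (faults so far: 1)
  step 2: ref 3 -> HIT, frames=[3,-] (faults so far: 1)
  step 3: ref 3 -> HIT, frames=[3,-] (faults so far: 1)
  step 4: ref 2 -> FAULT, frames=[3,2] (faults so far: 2)
  step 5: ref 3 -> HIT, frames=[3,2] (faults so far: 2)
  step 6: ref 1 -> FAULT, evict 2, frames=[3,1] (faults so far: 3)
  step 7: ref 1 -> HIT, frames=[3,1] (faults so far: 3)
  step 8: ref 2 -> FAULT, evict 3, frames=[2,1] (faults so far: 4)
  step 9: ref 3 -> FAULT, evict 1, frames=[2,3] (faults so far: 5)
  LRU total faults: 5
--- Optimal ---
  step 0: ref 3 -> FAULT, frames=[3,-] (faults so far: 1)
  step 1: ref 3 -> HIT, frames=[3,-] (faults so far: 1)
  step 2: ref 3 -> HIT, frames=[3,-] (faults so far: 1)
  step 3: ref 3 -> HIT, frames=[3,-] (faults so far: 1)
  step 4: ref 2 -> FAULT, frames=[3,2] (faults so far: 2)
  step 5: ref 3 -> HIT, frames=[3,2] (faults so far: 2)
  step 6: ref 1 -> FAULT, evict 3, frames=[1,2] (faults so far: 3)
  step 7: ref 1 -> HIT, frames=[1,2] (faults so far: 3)
  step 8: ref 2 -> HIT, frames=[1,2] (faults so far: 3)
  step 9: ref 3 -> FAULT, evict 1, frames=[3,2] (faults so far: 4)
  Optimal total faults: 4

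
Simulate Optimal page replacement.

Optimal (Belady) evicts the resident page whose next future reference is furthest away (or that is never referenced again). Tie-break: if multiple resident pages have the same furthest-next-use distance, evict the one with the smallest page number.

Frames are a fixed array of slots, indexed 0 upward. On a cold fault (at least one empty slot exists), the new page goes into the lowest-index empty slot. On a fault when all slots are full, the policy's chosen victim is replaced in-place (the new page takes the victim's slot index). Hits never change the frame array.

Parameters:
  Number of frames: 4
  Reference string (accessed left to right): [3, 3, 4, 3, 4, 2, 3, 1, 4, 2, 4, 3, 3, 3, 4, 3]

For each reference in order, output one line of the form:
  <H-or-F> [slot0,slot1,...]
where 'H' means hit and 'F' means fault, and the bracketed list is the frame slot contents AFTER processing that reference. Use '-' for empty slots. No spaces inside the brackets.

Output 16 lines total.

F [3,-,-,-]
H [3,-,-,-]
F [3,4,-,-]
H [3,4,-,-]
H [3,4,-,-]
F [3,4,2,-]
H [3,4,2,-]
F [3,4,2,1]
H [3,4,2,1]
H [3,4,2,1]
H [3,4,2,1]
H [3,4,2,1]
H [3,4,2,1]
H [3,4,2,1]
H [3,4,2,1]
H [3,4,2,1]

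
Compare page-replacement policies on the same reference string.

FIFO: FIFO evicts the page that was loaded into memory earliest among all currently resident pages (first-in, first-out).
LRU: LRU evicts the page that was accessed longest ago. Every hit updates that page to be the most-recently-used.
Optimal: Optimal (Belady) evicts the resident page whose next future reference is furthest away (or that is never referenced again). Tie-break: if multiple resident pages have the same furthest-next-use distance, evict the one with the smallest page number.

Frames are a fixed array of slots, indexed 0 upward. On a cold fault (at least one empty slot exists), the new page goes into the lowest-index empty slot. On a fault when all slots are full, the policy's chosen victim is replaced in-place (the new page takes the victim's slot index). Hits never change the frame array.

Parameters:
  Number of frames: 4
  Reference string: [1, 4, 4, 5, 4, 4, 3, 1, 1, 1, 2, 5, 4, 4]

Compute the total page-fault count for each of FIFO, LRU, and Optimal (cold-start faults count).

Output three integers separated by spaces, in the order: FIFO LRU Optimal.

Answer: 5 7 5

Derivation:
--- FIFO ---
  step 0: ref 1 -> FAULT, frames=[1,-,-,-] (faults so far: 1)
  step 1: ref 4 -> FAULT, frames=[1,4,-,-] (faults so far: 2)
  step 2: ref 4 -> HIT, frames=[1,4,-,-] (faults so far: 2)
  step 3: ref 5 -> FAULT, frames=[1,4,5,-] (faults so far: 3)
  step 4: ref 4 -> HIT, frames=[1,4,5,-] (faults so far: 3)
  step 5: ref 4 -> HIT, frames=[1,4,5,-] (faults so far: 3)
  step 6: ref 3 -> FAULT, frames=[1,4,5,3] (faults so far: 4)
  step 7: ref 1 -> HIT, frames=[1,4,5,3] (faults so far: 4)
  step 8: ref 1 -> HIT, frames=[1,4,5,3] (faults so far: 4)
  step 9: ref 1 -> HIT, frames=[1,4,5,3] (faults so far: 4)
  step 10: ref 2 -> FAULT, evict 1, frames=[2,4,5,3] (faults so far: 5)
  step 11: ref 5 -> HIT, frames=[2,4,5,3] (faults so far: 5)
  step 12: ref 4 -> HIT, frames=[2,4,5,3] (faults so far: 5)
  step 13: ref 4 -> HIT, frames=[2,4,5,3] (faults so far: 5)
  FIFO total faults: 5
--- LRU ---
  step 0: ref 1 -> FAULT, frames=[1,-,-,-] (faults so far: 1)
  step 1: ref 4 -> FAULT, frames=[1,4,-,-] (faults so far: 2)
  step 2: ref 4 -> HIT, frames=[1,4,-,-] (faults so far: 2)
  step 3: ref 5 -> FAULT, frames=[1,4,5,-] (faults so far: 3)
  step 4: ref 4 -> HIT, frames=[1,4,5,-] (faults so far: 3)
  step 5: ref 4 -> HIT, frames=[1,4,5,-] (faults so far: 3)
  step 6: ref 3 -> FAULT, frames=[1,4,5,3] (faults so far: 4)
  step 7: ref 1 -> HIT, frames=[1,4,5,3] (faults so far: 4)
  step 8: ref 1 -> HIT, frames=[1,4,5,3] (faults so far: 4)
  step 9: ref 1 -> HIT, frames=[1,4,5,3] (faults so far: 4)
  step 10: ref 2 -> FAULT, evict 5, frames=[1,4,2,3] (faults so far: 5)
  step 11: ref 5 -> FAULT, evict 4, frames=[1,5,2,3] (faults so far: 6)
  step 12: ref 4 -> FAULT, evict 3, frames=[1,5,2,4] (faults so far: 7)
  step 13: ref 4 -> HIT, frames=[1,5,2,4] (faults so far: 7)
  LRU total faults: 7
--- Optimal ---
  step 0: ref 1 -> FAULT, frames=[1,-,-,-] (faults so far: 1)
  step 1: ref 4 -> FAULT, frames=[1,4,-,-] (faults so far: 2)
  step 2: ref 4 -> HIT, frames=[1,4,-,-] (faults so far: 2)
  step 3: ref 5 -> FAULT, frames=[1,4,5,-] (faults so far: 3)
  step 4: ref 4 -> HIT, frames=[1,4,5,-] (faults so far: 3)
  step 5: ref 4 -> HIT, frames=[1,4,5,-] (faults so far: 3)
  step 6: ref 3 -> FAULT, frames=[1,4,5,3] (faults so far: 4)
  step 7: ref 1 -> HIT, frames=[1,4,5,3] (faults so far: 4)
  step 8: ref 1 -> HIT, frames=[1,4,5,3] (faults so far: 4)
  step 9: ref 1 -> HIT, frames=[1,4,5,3] (faults so far: 4)
  step 10: ref 2 -> FAULT, evict 1, frames=[2,4,5,3] (faults so far: 5)
  step 11: ref 5 -> HIT, frames=[2,4,5,3] (faults so far: 5)
  step 12: ref 4 -> HIT, frames=[2,4,5,3] (faults so far: 5)
  step 13: ref 4 -> HIT, frames=[2,4,5,3] (faults so far: 5)
  Optimal total faults: 5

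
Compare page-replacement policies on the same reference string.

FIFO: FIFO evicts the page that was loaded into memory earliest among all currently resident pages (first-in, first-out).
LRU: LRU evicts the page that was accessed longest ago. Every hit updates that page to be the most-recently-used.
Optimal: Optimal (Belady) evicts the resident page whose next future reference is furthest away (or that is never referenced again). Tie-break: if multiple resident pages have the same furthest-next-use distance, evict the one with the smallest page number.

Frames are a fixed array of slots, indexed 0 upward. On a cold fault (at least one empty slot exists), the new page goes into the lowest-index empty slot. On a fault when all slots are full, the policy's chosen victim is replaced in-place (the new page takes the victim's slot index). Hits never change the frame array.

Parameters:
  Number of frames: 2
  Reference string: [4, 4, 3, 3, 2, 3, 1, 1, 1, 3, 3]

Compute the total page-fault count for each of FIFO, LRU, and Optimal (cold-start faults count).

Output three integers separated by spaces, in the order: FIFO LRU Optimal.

Answer: 5 4 4

Derivation:
--- FIFO ---
  step 0: ref 4 -> FAULT, frames=[4,-] (faults so far: 1)
  step 1: ref 4 -> HIT, frames=[4,-] (faults so far: 1)
  step 2: ref 3 -> FAULT, frames=[4,3] (faults so far: 2)
  step 3: ref 3 -> HIT, frames=[4,3] (faults so far: 2)
  step 4: ref 2 -> FAULT, evict 4, frames=[2,3] (faults so far: 3)
  step 5: ref 3 -> HIT, frames=[2,3] (faults so far: 3)
  step 6: ref 1 -> FAULT, evict 3, frames=[2,1] (faults so far: 4)
  step 7: ref 1 -> HIT, frames=[2,1] (faults so far: 4)
  step 8: ref 1 -> HIT, frames=[2,1] (faults so far: 4)
  step 9: ref 3 -> FAULT, evict 2, frames=[3,1] (faults so far: 5)
  step 10: ref 3 -> HIT, frames=[3,1] (faults so far: 5)
  FIFO total faults: 5
--- LRU ---
  step 0: ref 4 -> FAULT, frames=[4,-] (faults so far: 1)
  step 1: ref 4 -> HIT, frames=[4,-] (faults so far: 1)
  step 2: ref 3 -> FAULT, frames=[4,3] (faults so far: 2)
  step 3: ref 3 -> HIT, frames=[4,3] (faults so far: 2)
  step 4: ref 2 -> FAULT, evict 4, frames=[2,3] (faults so far: 3)
  step 5: ref 3 -> HIT, frames=[2,3] (faults so far: 3)
  step 6: ref 1 -> FAULT, evict 2, frames=[1,3] (faults so far: 4)
  step 7: ref 1 -> HIT, frames=[1,3] (faults so far: 4)
  step 8: ref 1 -> HIT, frames=[1,3] (faults so far: 4)
  step 9: ref 3 -> HIT, frames=[1,3] (faults so far: 4)
  step 10: ref 3 -> HIT, frames=[1,3] (faults so far: 4)
  LRU total faults: 4
--- Optimal ---
  step 0: ref 4 -> FAULT, frames=[4,-] (faults so far: 1)
  step 1: ref 4 -> HIT, frames=[4,-] (faults so far: 1)
  step 2: ref 3 -> FAULT, frames=[4,3] (faults so far: 2)
  step 3: ref 3 -> HIT, frames=[4,3] (faults so far: 2)
  step 4: ref 2 -> FAULT, evict 4, frames=[2,3] (faults so far: 3)
  step 5: ref 3 -> HIT, frames=[2,3] (faults so far: 3)
  step 6: ref 1 -> FAULT, evict 2, frames=[1,3] (faults so far: 4)
  step 7: ref 1 -> HIT, frames=[1,3] (faults so far: 4)
  step 8: ref 1 -> HIT, frames=[1,3] (faults so far: 4)
  step 9: ref 3 -> HIT, frames=[1,3] (faults so far: 4)
  step 10: ref 3 -> HIT, frames=[1,3] (faults so far: 4)
  Optimal total faults: 4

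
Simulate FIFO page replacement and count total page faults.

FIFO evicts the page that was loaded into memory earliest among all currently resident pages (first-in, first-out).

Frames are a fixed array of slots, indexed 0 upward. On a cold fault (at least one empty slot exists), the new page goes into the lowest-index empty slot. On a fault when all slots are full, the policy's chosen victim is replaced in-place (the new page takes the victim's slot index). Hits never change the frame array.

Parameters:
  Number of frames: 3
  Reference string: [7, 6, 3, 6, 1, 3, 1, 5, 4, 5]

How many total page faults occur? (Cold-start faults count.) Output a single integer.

Step 0: ref 7 → FAULT, frames=[7,-,-]
Step 1: ref 6 → FAULT, frames=[7,6,-]
Step 2: ref 3 → FAULT, frames=[7,6,3]
Step 3: ref 6 → HIT, frames=[7,6,3]
Step 4: ref 1 → FAULT (evict 7), frames=[1,6,3]
Step 5: ref 3 → HIT, frames=[1,6,3]
Step 6: ref 1 → HIT, frames=[1,6,3]
Step 7: ref 5 → FAULT (evict 6), frames=[1,5,3]
Step 8: ref 4 → FAULT (evict 3), frames=[1,5,4]
Step 9: ref 5 → HIT, frames=[1,5,4]
Total faults: 6

Answer: 6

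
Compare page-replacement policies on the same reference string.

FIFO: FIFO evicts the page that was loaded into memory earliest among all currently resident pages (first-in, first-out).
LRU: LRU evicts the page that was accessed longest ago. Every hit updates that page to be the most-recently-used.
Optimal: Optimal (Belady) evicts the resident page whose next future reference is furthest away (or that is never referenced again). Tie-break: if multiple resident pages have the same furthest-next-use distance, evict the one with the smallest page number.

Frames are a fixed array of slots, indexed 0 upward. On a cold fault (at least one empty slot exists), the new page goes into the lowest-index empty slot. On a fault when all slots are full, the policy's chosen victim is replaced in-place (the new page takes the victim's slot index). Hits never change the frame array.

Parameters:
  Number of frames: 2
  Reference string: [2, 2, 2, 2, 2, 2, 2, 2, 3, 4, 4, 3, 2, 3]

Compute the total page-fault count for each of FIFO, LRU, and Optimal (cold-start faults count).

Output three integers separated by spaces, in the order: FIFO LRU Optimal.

Answer: 5 4 4

Derivation:
--- FIFO ---
  step 0: ref 2 -> FAULT, frames=[2,-] (faults so far: 1)
  step 1: ref 2 -> HIT, frames=[2,-] (faults so far: 1)
  step 2: ref 2 -> HIT, frames=[2,-] (faults so far: 1)
  step 3: ref 2 -> HIT, frames=[2,-] (faults so far: 1)
  step 4: ref 2 -> HIT, frames=[2,-] (faults so far: 1)
  step 5: ref 2 -> HIT, frames=[2,-] (faults so far: 1)
  step 6: ref 2 -> HIT, frames=[2,-] (faults so far: 1)
  step 7: ref 2 -> HIT, frames=[2,-] (faults so far: 1)
  step 8: ref 3 -> FAULT, frames=[2,3] (faults so far: 2)
  step 9: ref 4 -> FAULT, evict 2, frames=[4,3] (faults so far: 3)
  step 10: ref 4 -> HIT, frames=[4,3] (faults so far: 3)
  step 11: ref 3 -> HIT, frames=[4,3] (faults so far: 3)
  step 12: ref 2 -> FAULT, evict 3, frames=[4,2] (faults so far: 4)
  step 13: ref 3 -> FAULT, evict 4, frames=[3,2] (faults so far: 5)
  FIFO total faults: 5
--- LRU ---
  step 0: ref 2 -> FAULT, frames=[2,-] (faults so far: 1)
  step 1: ref 2 -> HIT, frames=[2,-] (faults so far: 1)
  step 2: ref 2 -> HIT, frames=[2,-] (faults so far: 1)
  step 3: ref 2 -> HIT, frames=[2,-] (faults so far: 1)
  step 4: ref 2 -> HIT, frames=[2,-] (faults so far: 1)
  step 5: ref 2 -> HIT, frames=[2,-] (faults so far: 1)
  step 6: ref 2 -> HIT, frames=[2,-] (faults so far: 1)
  step 7: ref 2 -> HIT, frames=[2,-] (faults so far: 1)
  step 8: ref 3 -> FAULT, frames=[2,3] (faults so far: 2)
  step 9: ref 4 -> FAULT, evict 2, frames=[4,3] (faults so far: 3)
  step 10: ref 4 -> HIT, frames=[4,3] (faults so far: 3)
  step 11: ref 3 -> HIT, frames=[4,3] (faults so far: 3)
  step 12: ref 2 -> FAULT, evict 4, frames=[2,3] (faults so far: 4)
  step 13: ref 3 -> HIT, frames=[2,3] (faults so far: 4)
  LRU total faults: 4
--- Optimal ---
  step 0: ref 2 -> FAULT, frames=[2,-] (faults so far: 1)
  step 1: ref 2 -> HIT, frames=[2,-] (faults so far: 1)
  step 2: ref 2 -> HIT, frames=[2,-] (faults so far: 1)
  step 3: ref 2 -> HIT, frames=[2,-] (faults so far: 1)
  step 4: ref 2 -> HIT, frames=[2,-] (faults so far: 1)
  step 5: ref 2 -> HIT, frames=[2,-] (faults so far: 1)
  step 6: ref 2 -> HIT, frames=[2,-] (faults so far: 1)
  step 7: ref 2 -> HIT, frames=[2,-] (faults so far: 1)
  step 8: ref 3 -> FAULT, frames=[2,3] (faults so far: 2)
  step 9: ref 4 -> FAULT, evict 2, frames=[4,3] (faults so far: 3)
  step 10: ref 4 -> HIT, frames=[4,3] (faults so far: 3)
  step 11: ref 3 -> HIT, frames=[4,3] (faults so far: 3)
  step 12: ref 2 -> FAULT, evict 4, frames=[2,3] (faults so far: 4)
  step 13: ref 3 -> HIT, frames=[2,3] (faults so far: 4)
  Optimal total faults: 4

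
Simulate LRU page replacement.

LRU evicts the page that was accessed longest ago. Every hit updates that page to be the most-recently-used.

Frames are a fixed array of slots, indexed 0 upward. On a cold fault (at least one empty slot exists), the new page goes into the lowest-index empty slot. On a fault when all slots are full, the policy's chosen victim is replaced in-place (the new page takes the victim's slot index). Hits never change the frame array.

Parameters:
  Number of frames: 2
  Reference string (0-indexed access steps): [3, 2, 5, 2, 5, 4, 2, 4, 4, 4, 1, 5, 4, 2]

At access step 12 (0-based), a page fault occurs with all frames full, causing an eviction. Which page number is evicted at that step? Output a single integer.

Answer: 1

Derivation:
Step 0: ref 3 -> FAULT, frames=[3,-]
Step 1: ref 2 -> FAULT, frames=[3,2]
Step 2: ref 5 -> FAULT, evict 3, frames=[5,2]
Step 3: ref 2 -> HIT, frames=[5,2]
Step 4: ref 5 -> HIT, frames=[5,2]
Step 5: ref 4 -> FAULT, evict 2, frames=[5,4]
Step 6: ref 2 -> FAULT, evict 5, frames=[2,4]
Step 7: ref 4 -> HIT, frames=[2,4]
Step 8: ref 4 -> HIT, frames=[2,4]
Step 9: ref 4 -> HIT, frames=[2,4]
Step 10: ref 1 -> FAULT, evict 2, frames=[1,4]
Step 11: ref 5 -> FAULT, evict 4, frames=[1,5]
Step 12: ref 4 -> FAULT, evict 1, frames=[4,5]
At step 12: evicted page 1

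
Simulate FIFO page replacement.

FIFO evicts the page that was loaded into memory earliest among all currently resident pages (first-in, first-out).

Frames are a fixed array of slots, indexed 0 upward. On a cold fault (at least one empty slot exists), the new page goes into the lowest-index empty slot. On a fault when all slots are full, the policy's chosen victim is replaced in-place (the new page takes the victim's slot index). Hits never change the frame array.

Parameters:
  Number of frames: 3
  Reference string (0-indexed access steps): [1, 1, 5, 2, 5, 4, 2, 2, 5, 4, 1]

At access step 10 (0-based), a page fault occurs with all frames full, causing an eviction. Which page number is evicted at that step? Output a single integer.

Answer: 5

Derivation:
Step 0: ref 1 -> FAULT, frames=[1,-,-]
Step 1: ref 1 -> HIT, frames=[1,-,-]
Step 2: ref 5 -> FAULT, frames=[1,5,-]
Step 3: ref 2 -> FAULT, frames=[1,5,2]
Step 4: ref 5 -> HIT, frames=[1,5,2]
Step 5: ref 4 -> FAULT, evict 1, frames=[4,5,2]
Step 6: ref 2 -> HIT, frames=[4,5,2]
Step 7: ref 2 -> HIT, frames=[4,5,2]
Step 8: ref 5 -> HIT, frames=[4,5,2]
Step 9: ref 4 -> HIT, frames=[4,5,2]
Step 10: ref 1 -> FAULT, evict 5, frames=[4,1,2]
At step 10: evicted page 5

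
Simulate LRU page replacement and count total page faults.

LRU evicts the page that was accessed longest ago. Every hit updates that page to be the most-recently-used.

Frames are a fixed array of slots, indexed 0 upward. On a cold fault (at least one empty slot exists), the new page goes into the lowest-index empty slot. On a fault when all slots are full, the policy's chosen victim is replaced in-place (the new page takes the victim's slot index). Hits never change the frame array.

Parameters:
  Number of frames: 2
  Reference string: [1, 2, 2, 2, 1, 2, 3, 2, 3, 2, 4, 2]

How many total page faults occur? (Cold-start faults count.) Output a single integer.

Step 0: ref 1 → FAULT, frames=[1,-]
Step 1: ref 2 → FAULT, frames=[1,2]
Step 2: ref 2 → HIT, frames=[1,2]
Step 3: ref 2 → HIT, frames=[1,2]
Step 4: ref 1 → HIT, frames=[1,2]
Step 5: ref 2 → HIT, frames=[1,2]
Step 6: ref 3 → FAULT (evict 1), frames=[3,2]
Step 7: ref 2 → HIT, frames=[3,2]
Step 8: ref 3 → HIT, frames=[3,2]
Step 9: ref 2 → HIT, frames=[3,2]
Step 10: ref 4 → FAULT (evict 3), frames=[4,2]
Step 11: ref 2 → HIT, frames=[4,2]
Total faults: 4

Answer: 4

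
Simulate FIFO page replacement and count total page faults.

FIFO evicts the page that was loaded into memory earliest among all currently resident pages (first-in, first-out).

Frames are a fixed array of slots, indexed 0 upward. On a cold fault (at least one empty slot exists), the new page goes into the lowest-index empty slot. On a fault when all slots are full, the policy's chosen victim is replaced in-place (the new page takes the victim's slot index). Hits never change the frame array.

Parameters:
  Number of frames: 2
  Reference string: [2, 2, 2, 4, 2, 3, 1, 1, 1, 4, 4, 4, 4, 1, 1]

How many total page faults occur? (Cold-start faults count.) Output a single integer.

Step 0: ref 2 → FAULT, frames=[2,-]
Step 1: ref 2 → HIT, frames=[2,-]
Step 2: ref 2 → HIT, frames=[2,-]
Step 3: ref 4 → FAULT, frames=[2,4]
Step 4: ref 2 → HIT, frames=[2,4]
Step 5: ref 3 → FAULT (evict 2), frames=[3,4]
Step 6: ref 1 → FAULT (evict 4), frames=[3,1]
Step 7: ref 1 → HIT, frames=[3,1]
Step 8: ref 1 → HIT, frames=[3,1]
Step 9: ref 4 → FAULT (evict 3), frames=[4,1]
Step 10: ref 4 → HIT, frames=[4,1]
Step 11: ref 4 → HIT, frames=[4,1]
Step 12: ref 4 → HIT, frames=[4,1]
Step 13: ref 1 → HIT, frames=[4,1]
Step 14: ref 1 → HIT, frames=[4,1]
Total faults: 5

Answer: 5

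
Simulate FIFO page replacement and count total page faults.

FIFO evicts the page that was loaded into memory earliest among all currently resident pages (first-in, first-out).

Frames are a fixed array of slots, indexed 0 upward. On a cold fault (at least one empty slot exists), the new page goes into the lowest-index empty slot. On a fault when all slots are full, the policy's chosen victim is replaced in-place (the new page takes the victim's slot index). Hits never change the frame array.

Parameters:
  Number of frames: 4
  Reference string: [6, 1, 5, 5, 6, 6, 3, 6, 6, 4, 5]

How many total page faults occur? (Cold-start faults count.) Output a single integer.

Answer: 5

Derivation:
Step 0: ref 6 → FAULT, frames=[6,-,-,-]
Step 1: ref 1 → FAULT, frames=[6,1,-,-]
Step 2: ref 5 → FAULT, frames=[6,1,5,-]
Step 3: ref 5 → HIT, frames=[6,1,5,-]
Step 4: ref 6 → HIT, frames=[6,1,5,-]
Step 5: ref 6 → HIT, frames=[6,1,5,-]
Step 6: ref 3 → FAULT, frames=[6,1,5,3]
Step 7: ref 6 → HIT, frames=[6,1,5,3]
Step 8: ref 6 → HIT, frames=[6,1,5,3]
Step 9: ref 4 → FAULT (evict 6), frames=[4,1,5,3]
Step 10: ref 5 → HIT, frames=[4,1,5,3]
Total faults: 5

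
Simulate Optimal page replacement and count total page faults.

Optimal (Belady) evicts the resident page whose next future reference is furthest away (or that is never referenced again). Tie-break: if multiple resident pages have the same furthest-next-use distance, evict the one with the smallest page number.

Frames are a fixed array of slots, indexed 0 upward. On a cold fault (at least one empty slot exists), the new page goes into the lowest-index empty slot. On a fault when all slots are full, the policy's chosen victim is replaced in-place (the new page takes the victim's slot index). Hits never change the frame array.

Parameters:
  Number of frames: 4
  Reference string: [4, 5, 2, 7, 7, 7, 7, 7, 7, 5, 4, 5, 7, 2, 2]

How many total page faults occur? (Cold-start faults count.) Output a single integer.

Step 0: ref 4 → FAULT, frames=[4,-,-,-]
Step 1: ref 5 → FAULT, frames=[4,5,-,-]
Step 2: ref 2 → FAULT, frames=[4,5,2,-]
Step 3: ref 7 → FAULT, frames=[4,5,2,7]
Step 4: ref 7 → HIT, frames=[4,5,2,7]
Step 5: ref 7 → HIT, frames=[4,5,2,7]
Step 6: ref 7 → HIT, frames=[4,5,2,7]
Step 7: ref 7 → HIT, frames=[4,5,2,7]
Step 8: ref 7 → HIT, frames=[4,5,2,7]
Step 9: ref 5 → HIT, frames=[4,5,2,7]
Step 10: ref 4 → HIT, frames=[4,5,2,7]
Step 11: ref 5 → HIT, frames=[4,5,2,7]
Step 12: ref 7 → HIT, frames=[4,5,2,7]
Step 13: ref 2 → HIT, frames=[4,5,2,7]
Step 14: ref 2 → HIT, frames=[4,5,2,7]
Total faults: 4

Answer: 4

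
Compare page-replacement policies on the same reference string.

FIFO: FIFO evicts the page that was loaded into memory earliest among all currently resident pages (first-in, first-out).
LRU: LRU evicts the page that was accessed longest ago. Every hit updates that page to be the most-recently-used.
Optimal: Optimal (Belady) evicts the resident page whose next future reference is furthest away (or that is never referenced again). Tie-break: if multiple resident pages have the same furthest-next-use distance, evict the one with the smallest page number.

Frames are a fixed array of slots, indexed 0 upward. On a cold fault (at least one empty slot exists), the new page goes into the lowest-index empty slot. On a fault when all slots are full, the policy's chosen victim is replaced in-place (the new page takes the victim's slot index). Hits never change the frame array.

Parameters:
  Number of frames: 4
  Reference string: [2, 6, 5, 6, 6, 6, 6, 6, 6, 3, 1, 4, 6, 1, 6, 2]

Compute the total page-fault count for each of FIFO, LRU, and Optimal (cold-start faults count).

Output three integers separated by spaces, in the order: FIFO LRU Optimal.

--- FIFO ---
  step 0: ref 2 -> FAULT, frames=[2,-,-,-] (faults so far: 1)
  step 1: ref 6 -> FAULT, frames=[2,6,-,-] (faults so far: 2)
  step 2: ref 5 -> FAULT, frames=[2,6,5,-] (faults so far: 3)
  step 3: ref 6 -> HIT, frames=[2,6,5,-] (faults so far: 3)
  step 4: ref 6 -> HIT, frames=[2,6,5,-] (faults so far: 3)
  step 5: ref 6 -> HIT, frames=[2,6,5,-] (faults so far: 3)
  step 6: ref 6 -> HIT, frames=[2,6,5,-] (faults so far: 3)
  step 7: ref 6 -> HIT, frames=[2,6,5,-] (faults so far: 3)
  step 8: ref 6 -> HIT, frames=[2,6,5,-] (faults so far: 3)
  step 9: ref 3 -> FAULT, frames=[2,6,5,3] (faults so far: 4)
  step 10: ref 1 -> FAULT, evict 2, frames=[1,6,5,3] (faults so far: 5)
  step 11: ref 4 -> FAULT, evict 6, frames=[1,4,5,3] (faults so far: 6)
  step 12: ref 6 -> FAULT, evict 5, frames=[1,4,6,3] (faults so far: 7)
  step 13: ref 1 -> HIT, frames=[1,4,6,3] (faults so far: 7)
  step 14: ref 6 -> HIT, frames=[1,4,6,3] (faults so far: 7)
  step 15: ref 2 -> FAULT, evict 3, frames=[1,4,6,2] (faults so far: 8)
  FIFO total faults: 8
--- LRU ---
  step 0: ref 2 -> FAULT, frames=[2,-,-,-] (faults so far: 1)
  step 1: ref 6 -> FAULT, frames=[2,6,-,-] (faults so far: 2)
  step 2: ref 5 -> FAULT, frames=[2,6,5,-] (faults so far: 3)
  step 3: ref 6 -> HIT, frames=[2,6,5,-] (faults so far: 3)
  step 4: ref 6 -> HIT, frames=[2,6,5,-] (faults so far: 3)
  step 5: ref 6 -> HIT, frames=[2,6,5,-] (faults so far: 3)
  step 6: ref 6 -> HIT, frames=[2,6,5,-] (faults so far: 3)
  step 7: ref 6 -> HIT, frames=[2,6,5,-] (faults so far: 3)
  step 8: ref 6 -> HIT, frames=[2,6,5,-] (faults so far: 3)
  step 9: ref 3 -> FAULT, frames=[2,6,5,3] (faults so far: 4)
  step 10: ref 1 -> FAULT, evict 2, frames=[1,6,5,3] (faults so far: 5)
  step 11: ref 4 -> FAULT, evict 5, frames=[1,6,4,3] (faults so far: 6)
  step 12: ref 6 -> HIT, frames=[1,6,4,3] (faults so far: 6)
  step 13: ref 1 -> HIT, frames=[1,6,4,3] (faults so far: 6)
  step 14: ref 6 -> HIT, frames=[1,6,4,3] (faults so far: 6)
  step 15: ref 2 -> FAULT, evict 3, frames=[1,6,4,2] (faults so far: 7)
  LRU total faults: 7
--- Optimal ---
  step 0: ref 2 -> FAULT, frames=[2,-,-,-] (faults so far: 1)
  step 1: ref 6 -> FAULT, frames=[2,6,-,-] (faults so far: 2)
  step 2: ref 5 -> FAULT, frames=[2,6,5,-] (faults so far: 3)
  step 3: ref 6 -> HIT, frames=[2,6,5,-] (faults so far: 3)
  step 4: ref 6 -> HIT, frames=[2,6,5,-] (faults so far: 3)
  step 5: ref 6 -> HIT, frames=[2,6,5,-] (faults so far: 3)
  step 6: ref 6 -> HIT, frames=[2,6,5,-] (faults so far: 3)
  step 7: ref 6 -> HIT, frames=[2,6,5,-] (faults so far: 3)
  step 8: ref 6 -> HIT, frames=[2,6,5,-] (faults so far: 3)
  step 9: ref 3 -> FAULT, frames=[2,6,5,3] (faults so far: 4)
  step 10: ref 1 -> FAULT, evict 3, frames=[2,6,5,1] (faults so far: 5)
  step 11: ref 4 -> FAULT, evict 5, frames=[2,6,4,1] (faults so far: 6)
  step 12: ref 6 -> HIT, frames=[2,6,4,1] (faults so far: 6)
  step 13: ref 1 -> HIT, frames=[2,6,4,1] (faults so far: 6)
  step 14: ref 6 -> HIT, frames=[2,6,4,1] (faults so far: 6)
  step 15: ref 2 -> HIT, frames=[2,6,4,1] (faults so far: 6)
  Optimal total faults: 6

Answer: 8 7 6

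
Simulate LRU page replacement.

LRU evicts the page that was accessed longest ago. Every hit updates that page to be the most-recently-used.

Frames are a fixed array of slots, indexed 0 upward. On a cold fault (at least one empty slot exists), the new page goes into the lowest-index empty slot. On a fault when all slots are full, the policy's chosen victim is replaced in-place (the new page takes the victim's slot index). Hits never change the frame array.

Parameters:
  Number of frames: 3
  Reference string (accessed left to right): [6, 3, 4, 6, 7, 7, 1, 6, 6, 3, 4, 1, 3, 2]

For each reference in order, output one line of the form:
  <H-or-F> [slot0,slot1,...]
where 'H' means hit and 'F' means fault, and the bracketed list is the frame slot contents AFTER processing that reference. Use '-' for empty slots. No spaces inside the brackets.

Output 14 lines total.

F [6,-,-]
F [6,3,-]
F [6,3,4]
H [6,3,4]
F [6,7,4]
H [6,7,4]
F [6,7,1]
H [6,7,1]
H [6,7,1]
F [6,3,1]
F [6,3,4]
F [1,3,4]
H [1,3,4]
F [1,3,2]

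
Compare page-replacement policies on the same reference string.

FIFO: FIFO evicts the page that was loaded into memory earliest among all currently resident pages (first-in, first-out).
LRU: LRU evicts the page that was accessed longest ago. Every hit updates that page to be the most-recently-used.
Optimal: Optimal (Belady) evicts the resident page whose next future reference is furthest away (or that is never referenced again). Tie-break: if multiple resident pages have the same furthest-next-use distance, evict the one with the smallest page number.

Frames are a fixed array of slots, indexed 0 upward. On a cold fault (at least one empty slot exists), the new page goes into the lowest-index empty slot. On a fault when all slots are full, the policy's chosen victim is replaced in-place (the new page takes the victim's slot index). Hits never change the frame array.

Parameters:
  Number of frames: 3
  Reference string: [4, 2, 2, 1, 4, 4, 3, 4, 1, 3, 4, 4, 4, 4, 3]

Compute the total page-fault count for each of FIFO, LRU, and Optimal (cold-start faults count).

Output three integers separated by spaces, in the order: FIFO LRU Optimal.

--- FIFO ---
  step 0: ref 4 -> FAULT, frames=[4,-,-] (faults so far: 1)
  step 1: ref 2 -> FAULT, frames=[4,2,-] (faults so far: 2)
  step 2: ref 2 -> HIT, frames=[4,2,-] (faults so far: 2)
  step 3: ref 1 -> FAULT, frames=[4,2,1] (faults so far: 3)
  step 4: ref 4 -> HIT, frames=[4,2,1] (faults so far: 3)
  step 5: ref 4 -> HIT, frames=[4,2,1] (faults so far: 3)
  step 6: ref 3 -> FAULT, evict 4, frames=[3,2,1] (faults so far: 4)
  step 7: ref 4 -> FAULT, evict 2, frames=[3,4,1] (faults so far: 5)
  step 8: ref 1 -> HIT, frames=[3,4,1] (faults so far: 5)
  step 9: ref 3 -> HIT, frames=[3,4,1] (faults so far: 5)
  step 10: ref 4 -> HIT, frames=[3,4,1] (faults so far: 5)
  step 11: ref 4 -> HIT, frames=[3,4,1] (faults so far: 5)
  step 12: ref 4 -> HIT, frames=[3,4,1] (faults so far: 5)
  step 13: ref 4 -> HIT, frames=[3,4,1] (faults so far: 5)
  step 14: ref 3 -> HIT, frames=[3,4,1] (faults so far: 5)
  FIFO total faults: 5
--- LRU ---
  step 0: ref 4 -> FAULT, frames=[4,-,-] (faults so far: 1)
  step 1: ref 2 -> FAULT, frames=[4,2,-] (faults so far: 2)
  step 2: ref 2 -> HIT, frames=[4,2,-] (faults so far: 2)
  step 3: ref 1 -> FAULT, frames=[4,2,1] (faults so far: 3)
  step 4: ref 4 -> HIT, frames=[4,2,1] (faults so far: 3)
  step 5: ref 4 -> HIT, frames=[4,2,1] (faults so far: 3)
  step 6: ref 3 -> FAULT, evict 2, frames=[4,3,1] (faults so far: 4)
  step 7: ref 4 -> HIT, frames=[4,3,1] (faults so far: 4)
  step 8: ref 1 -> HIT, frames=[4,3,1] (faults so far: 4)
  step 9: ref 3 -> HIT, frames=[4,3,1] (faults so far: 4)
  step 10: ref 4 -> HIT, frames=[4,3,1] (faults so far: 4)
  step 11: ref 4 -> HIT, frames=[4,3,1] (faults so far: 4)
  step 12: ref 4 -> HIT, frames=[4,3,1] (faults so far: 4)
  step 13: ref 4 -> HIT, frames=[4,3,1] (faults so far: 4)
  step 14: ref 3 -> HIT, frames=[4,3,1] (faults so far: 4)
  LRU total faults: 4
--- Optimal ---
  step 0: ref 4 -> FAULT, frames=[4,-,-] (faults so far: 1)
  step 1: ref 2 -> FAULT, frames=[4,2,-] (faults so far: 2)
  step 2: ref 2 -> HIT, frames=[4,2,-] (faults so far: 2)
  step 3: ref 1 -> FAULT, frames=[4,2,1] (faults so far: 3)
  step 4: ref 4 -> HIT, frames=[4,2,1] (faults so far: 3)
  step 5: ref 4 -> HIT, frames=[4,2,1] (faults so far: 3)
  step 6: ref 3 -> FAULT, evict 2, frames=[4,3,1] (faults so far: 4)
  step 7: ref 4 -> HIT, frames=[4,3,1] (faults so far: 4)
  step 8: ref 1 -> HIT, frames=[4,3,1] (faults so far: 4)
  step 9: ref 3 -> HIT, frames=[4,3,1] (faults so far: 4)
  step 10: ref 4 -> HIT, frames=[4,3,1] (faults so far: 4)
  step 11: ref 4 -> HIT, frames=[4,3,1] (faults so far: 4)
  step 12: ref 4 -> HIT, frames=[4,3,1] (faults so far: 4)
  step 13: ref 4 -> HIT, frames=[4,3,1] (faults so far: 4)
  step 14: ref 3 -> HIT, frames=[4,3,1] (faults so far: 4)
  Optimal total faults: 4

Answer: 5 4 4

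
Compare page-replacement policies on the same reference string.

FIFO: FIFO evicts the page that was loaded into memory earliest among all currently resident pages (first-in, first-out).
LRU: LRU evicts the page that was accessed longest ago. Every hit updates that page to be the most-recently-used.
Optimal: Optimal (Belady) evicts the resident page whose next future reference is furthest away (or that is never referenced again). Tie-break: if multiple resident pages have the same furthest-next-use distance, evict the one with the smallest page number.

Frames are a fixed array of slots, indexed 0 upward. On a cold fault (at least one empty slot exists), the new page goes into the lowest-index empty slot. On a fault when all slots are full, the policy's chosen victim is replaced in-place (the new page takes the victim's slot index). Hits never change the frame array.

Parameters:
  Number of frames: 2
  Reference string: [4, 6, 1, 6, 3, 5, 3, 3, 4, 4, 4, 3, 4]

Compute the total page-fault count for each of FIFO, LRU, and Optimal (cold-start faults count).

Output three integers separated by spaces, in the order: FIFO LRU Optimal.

--- FIFO ---
  step 0: ref 4 -> FAULT, frames=[4,-] (faults so far: 1)
  step 1: ref 6 -> FAULT, frames=[4,6] (faults so far: 2)
  step 2: ref 1 -> FAULT, evict 4, frames=[1,6] (faults so far: 3)
  step 3: ref 6 -> HIT, frames=[1,6] (faults so far: 3)
  step 4: ref 3 -> FAULT, evict 6, frames=[1,3] (faults so far: 4)
  step 5: ref 5 -> FAULT, evict 1, frames=[5,3] (faults so far: 5)
  step 6: ref 3 -> HIT, frames=[5,3] (faults so far: 5)
  step 7: ref 3 -> HIT, frames=[5,3] (faults so far: 5)
  step 8: ref 4 -> FAULT, evict 3, frames=[5,4] (faults so far: 6)
  step 9: ref 4 -> HIT, frames=[5,4] (faults so far: 6)
  step 10: ref 4 -> HIT, frames=[5,4] (faults so far: 6)
  step 11: ref 3 -> FAULT, evict 5, frames=[3,4] (faults so far: 7)
  step 12: ref 4 -> HIT, frames=[3,4] (faults so far: 7)
  FIFO total faults: 7
--- LRU ---
  step 0: ref 4 -> FAULT, frames=[4,-] (faults so far: 1)
  step 1: ref 6 -> FAULT, frames=[4,6] (faults so far: 2)
  step 2: ref 1 -> FAULT, evict 4, frames=[1,6] (faults so far: 3)
  step 3: ref 6 -> HIT, frames=[1,6] (faults so far: 3)
  step 4: ref 3 -> FAULT, evict 1, frames=[3,6] (faults so far: 4)
  step 5: ref 5 -> FAULT, evict 6, frames=[3,5] (faults so far: 5)
  step 6: ref 3 -> HIT, frames=[3,5] (faults so far: 5)
  step 7: ref 3 -> HIT, frames=[3,5] (faults so far: 5)
  step 8: ref 4 -> FAULT, evict 5, frames=[3,4] (faults so far: 6)
  step 9: ref 4 -> HIT, frames=[3,4] (faults so far: 6)
  step 10: ref 4 -> HIT, frames=[3,4] (faults so far: 6)
  step 11: ref 3 -> HIT, frames=[3,4] (faults so far: 6)
  step 12: ref 4 -> HIT, frames=[3,4] (faults so far: 6)
  LRU total faults: 6
--- Optimal ---
  step 0: ref 4 -> FAULT, frames=[4,-] (faults so far: 1)
  step 1: ref 6 -> FAULT, frames=[4,6] (faults so far: 2)
  step 2: ref 1 -> FAULT, evict 4, frames=[1,6] (faults so far: 3)
  step 3: ref 6 -> HIT, frames=[1,6] (faults so far: 3)
  step 4: ref 3 -> FAULT, evict 1, frames=[3,6] (faults so far: 4)
  step 5: ref 5 -> FAULT, evict 6, frames=[3,5] (faults so far: 5)
  step 6: ref 3 -> HIT, frames=[3,5] (faults so far: 5)
  step 7: ref 3 -> HIT, frames=[3,5] (faults so far: 5)
  step 8: ref 4 -> FAULT, evict 5, frames=[3,4] (faults so far: 6)
  step 9: ref 4 -> HIT, frames=[3,4] (faults so far: 6)
  step 10: ref 4 -> HIT, frames=[3,4] (faults so far: 6)
  step 11: ref 3 -> HIT, frames=[3,4] (faults so far: 6)
  step 12: ref 4 -> HIT, frames=[3,4] (faults so far: 6)
  Optimal total faults: 6

Answer: 7 6 6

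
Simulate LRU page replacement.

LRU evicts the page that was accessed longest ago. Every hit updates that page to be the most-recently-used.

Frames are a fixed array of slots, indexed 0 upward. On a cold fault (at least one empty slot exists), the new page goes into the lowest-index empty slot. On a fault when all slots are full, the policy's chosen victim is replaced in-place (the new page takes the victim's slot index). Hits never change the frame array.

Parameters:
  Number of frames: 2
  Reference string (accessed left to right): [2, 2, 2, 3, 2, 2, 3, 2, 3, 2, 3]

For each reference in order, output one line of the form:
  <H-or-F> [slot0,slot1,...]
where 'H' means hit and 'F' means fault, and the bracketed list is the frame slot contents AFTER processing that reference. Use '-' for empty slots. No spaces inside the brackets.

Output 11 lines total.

F [2,-]
H [2,-]
H [2,-]
F [2,3]
H [2,3]
H [2,3]
H [2,3]
H [2,3]
H [2,3]
H [2,3]
H [2,3]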